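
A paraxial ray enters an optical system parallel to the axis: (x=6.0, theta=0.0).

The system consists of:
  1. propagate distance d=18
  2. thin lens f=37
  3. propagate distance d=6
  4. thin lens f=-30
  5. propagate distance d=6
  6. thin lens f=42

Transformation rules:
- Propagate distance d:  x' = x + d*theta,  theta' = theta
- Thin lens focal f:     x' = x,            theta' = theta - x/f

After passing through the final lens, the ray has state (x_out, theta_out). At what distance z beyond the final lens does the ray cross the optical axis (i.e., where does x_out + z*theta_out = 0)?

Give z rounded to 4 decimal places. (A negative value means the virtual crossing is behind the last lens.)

Initial: x=6.0000 theta=0.0000
After 1 (propagate distance d=18): x=6.0000 theta=0.0000
After 2 (thin lens f=37): x=6.0000 theta=-6/37 (≈-0.1622)
After 3 (propagate distance d=6): x=186/37 (≈5.0270) theta=-6/37 (≈-0.1622)
After 4 (thin lens f=-30): x=186/37 (≈5.0270) theta=1/185 (≈0.0054)
After 5 (propagate distance d=6): x=936/185 (≈5.0595) theta=1/185 (≈0.0054)
After 6 (thin lens f=42): x=936/185 (≈5.0595) theta=-149/1295 (≈-0.1151)
z_focus = -x_out/theta_out = -(936/185)/(-149/1295) = 6552/149 ≈ 43.9732
Rounded to 4 decimal places: z = 43.9732

Answer: 43.9732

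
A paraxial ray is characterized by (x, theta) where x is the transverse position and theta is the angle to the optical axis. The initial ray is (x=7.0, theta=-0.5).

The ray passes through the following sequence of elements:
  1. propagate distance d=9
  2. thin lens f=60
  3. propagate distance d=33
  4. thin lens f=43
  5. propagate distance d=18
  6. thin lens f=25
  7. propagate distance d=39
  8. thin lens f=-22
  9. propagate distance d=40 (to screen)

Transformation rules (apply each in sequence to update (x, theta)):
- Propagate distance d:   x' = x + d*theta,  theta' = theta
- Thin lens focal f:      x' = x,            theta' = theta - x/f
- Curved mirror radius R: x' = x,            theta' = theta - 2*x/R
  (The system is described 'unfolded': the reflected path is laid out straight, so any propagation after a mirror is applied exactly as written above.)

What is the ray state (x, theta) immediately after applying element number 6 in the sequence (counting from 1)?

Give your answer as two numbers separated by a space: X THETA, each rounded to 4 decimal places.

Answer: -18.6890 0.5634

Derivation:
Initial: x=7.0000 theta=-0.5000
After 1 (propagate distance d=9): x=2.5000 theta=-0.5000
After 2 (thin lens f=60): x=2.5000 theta=-13/24 (≈-0.5417)
After 3 (propagate distance d=33): x=-15.3750 theta=-13/24 (≈-0.5417)
After 4 (thin lens f=43): x=-15.3750 theta=-95/516 (≈-0.1841)
After 5 (propagate distance d=18): x=-6429/344 (≈-18.6890) theta=-95/516 (≈-0.1841)
After 6 (thin lens f=25): x=-6429/344 (≈-18.6890) theta=14537/25800 (≈0.5634)
Rounded to 4 decimal places: x = -18.6890, theta = 0.5634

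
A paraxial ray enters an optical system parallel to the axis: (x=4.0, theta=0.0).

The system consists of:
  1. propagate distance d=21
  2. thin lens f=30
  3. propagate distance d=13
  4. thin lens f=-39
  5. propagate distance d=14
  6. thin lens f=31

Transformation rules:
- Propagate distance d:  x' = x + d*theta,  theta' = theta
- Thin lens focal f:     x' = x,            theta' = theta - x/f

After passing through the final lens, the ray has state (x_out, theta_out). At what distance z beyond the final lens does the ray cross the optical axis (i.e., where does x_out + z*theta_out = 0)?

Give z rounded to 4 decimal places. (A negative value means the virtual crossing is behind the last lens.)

Answer: 10.6123

Derivation:
Initial: x=4.0000 theta=0.0000
After 1 (propagate distance d=21): x=4.0000 theta=0.0000
After 2 (thin lens f=30): x=4.0000 theta=-2/15 (≈-0.1333)
After 3 (propagate distance d=13): x=34/15 (≈2.2667) theta=-2/15 (≈-0.1333)
After 4 (thin lens f=-39): x=34/15 (≈2.2667) theta=-44/585 (≈-0.0752)
After 5 (propagate distance d=14): x=142/117 (≈1.2137) theta=-44/585 (≈-0.0752)
After 6 (thin lens f=31): x=142/117 (≈1.2137) theta=-2074/18135 (≈-0.1144)
z_focus = -x_out/theta_out = -(142/117)/(-2074/18135) = 11005/1037 ≈ 10.6123
Rounded to 4 decimal places: z = 10.6123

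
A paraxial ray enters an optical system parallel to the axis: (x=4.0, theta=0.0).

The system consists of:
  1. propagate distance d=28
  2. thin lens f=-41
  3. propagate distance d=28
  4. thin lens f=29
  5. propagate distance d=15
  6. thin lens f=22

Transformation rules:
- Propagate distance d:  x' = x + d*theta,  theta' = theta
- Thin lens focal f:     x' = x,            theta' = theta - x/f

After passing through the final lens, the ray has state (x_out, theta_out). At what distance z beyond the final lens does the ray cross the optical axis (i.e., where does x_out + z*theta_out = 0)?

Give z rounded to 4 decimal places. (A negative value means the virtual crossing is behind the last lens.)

Initial: x=4.0000 theta=0.0000
After 1 (propagate distance d=28): x=4.0000 theta=0.0000
After 2 (thin lens f=-41): x=4.0000 theta=4/41 (≈0.0976)
After 3 (propagate distance d=28): x=276/41 (≈6.7317) theta=4/41 (≈0.0976)
After 4 (thin lens f=29): x=276/41 (≈6.7317) theta=-160/1189 (≈-0.1346)
After 5 (propagate distance d=15): x=5604/1189 (≈4.7132) theta=-160/1189 (≈-0.1346)
After 6 (thin lens f=22): x=5604/1189 (≈4.7132) theta=-4562/13079 (≈-0.3488)
z_focus = -x_out/theta_out = -(5604/1189)/(-4562/13079) = 30822/2281 ≈ 13.5125
Rounded to 4 decimal places: z = 13.5125

Answer: 13.5125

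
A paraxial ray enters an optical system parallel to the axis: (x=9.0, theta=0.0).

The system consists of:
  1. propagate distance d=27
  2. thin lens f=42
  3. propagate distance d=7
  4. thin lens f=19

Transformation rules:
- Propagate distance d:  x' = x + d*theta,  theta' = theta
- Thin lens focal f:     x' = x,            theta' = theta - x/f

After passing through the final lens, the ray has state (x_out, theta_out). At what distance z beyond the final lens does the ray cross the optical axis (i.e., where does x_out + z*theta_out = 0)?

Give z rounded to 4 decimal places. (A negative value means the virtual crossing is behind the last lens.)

Answer: 12.3148

Derivation:
Initial: x=9.0000 theta=0.0000
After 1 (propagate distance d=27): x=9.0000 theta=0.0000
After 2 (thin lens f=42): x=9.0000 theta=-3/14 (≈-0.2143)
After 3 (propagate distance d=7): x=7.5000 theta=-3/14 (≈-0.2143)
After 4 (thin lens f=19): x=7.5000 theta=-81/133 (≈-0.6090)
z_focus = -x_out/theta_out = -(7.5000)/(-81/133) = 665/54 ≈ 12.3148
Rounded to 4 decimal places: z = 12.3148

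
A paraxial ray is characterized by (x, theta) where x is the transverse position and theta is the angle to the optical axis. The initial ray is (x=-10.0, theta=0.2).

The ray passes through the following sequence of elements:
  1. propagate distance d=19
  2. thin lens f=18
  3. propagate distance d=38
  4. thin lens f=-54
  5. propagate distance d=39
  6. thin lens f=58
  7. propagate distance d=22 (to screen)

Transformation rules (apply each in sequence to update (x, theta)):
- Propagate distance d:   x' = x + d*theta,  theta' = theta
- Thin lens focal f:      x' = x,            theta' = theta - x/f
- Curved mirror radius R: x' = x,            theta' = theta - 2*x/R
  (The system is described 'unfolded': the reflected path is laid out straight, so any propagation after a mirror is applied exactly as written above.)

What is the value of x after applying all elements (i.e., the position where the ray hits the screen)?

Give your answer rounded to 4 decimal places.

Answer: 46.5481

Derivation:
Initial: x=-10.0000 theta=0.2000
After 1 (propagate distance d=19): x=-6.2000 theta=0.2000
After 2 (thin lens f=18): x=-6.2000 theta=49/90 (≈0.5444)
After 3 (propagate distance d=38): x=652/45 (≈14.4889) theta=49/90 (≈0.5444)
After 4 (thin lens f=-54): x=652/45 (≈14.4889) theta=395/486 (≈0.8128)
After 5 (propagate distance d=39): x=37411/810 (≈46.1864) theta=395/486 (≈0.8128)
After 6 (thin lens f=58): x=37411/810 (≈46.1864) theta=2317/140940 (≈0.0164)
After 7 (propagate distance d=22 (to screen)): x=1640122/35235 (≈46.5481) theta=2317/140940 (≈0.0164)
Rounded to 4 decimal places: x = 46.5481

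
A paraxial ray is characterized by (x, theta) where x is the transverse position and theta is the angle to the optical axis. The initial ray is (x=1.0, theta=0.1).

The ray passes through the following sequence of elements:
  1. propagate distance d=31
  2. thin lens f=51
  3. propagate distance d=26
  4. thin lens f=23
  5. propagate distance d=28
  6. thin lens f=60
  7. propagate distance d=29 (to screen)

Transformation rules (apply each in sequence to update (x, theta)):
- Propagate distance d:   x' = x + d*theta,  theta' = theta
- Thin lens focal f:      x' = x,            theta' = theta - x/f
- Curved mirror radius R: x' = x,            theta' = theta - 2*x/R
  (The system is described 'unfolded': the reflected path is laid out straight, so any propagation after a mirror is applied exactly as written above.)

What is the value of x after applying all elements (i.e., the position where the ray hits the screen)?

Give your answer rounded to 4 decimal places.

Answer: -5.4778

Derivation:
Initial: x=1.0000 theta=0.1000
After 1 (propagate distance d=31): x=4.1000 theta=0.1000
After 2 (thin lens f=51): x=4.1000 theta=1/51 (≈0.0196)
After 3 (propagate distance d=26): x=2351/510 (≈4.6098) theta=1/51 (≈0.0196)
After 4 (thin lens f=23): x=2351/510 (≈4.6098) theta=-707/3910 (≈-0.1808)
After 5 (propagate distance d=28): x=-1063/2346 (≈-0.4531) theta=-707/3910 (≈-0.1808)
After 6 (thin lens f=60): x=-1063/2346 (≈-0.4531) theta=-24389/140760 (≈-0.1733)
After 7 (propagate distance d=29 (to screen)): x=-771061/140760 (≈-5.4778) theta=-24389/140760 (≈-0.1733)
Rounded to 4 decimal places: x = -5.4778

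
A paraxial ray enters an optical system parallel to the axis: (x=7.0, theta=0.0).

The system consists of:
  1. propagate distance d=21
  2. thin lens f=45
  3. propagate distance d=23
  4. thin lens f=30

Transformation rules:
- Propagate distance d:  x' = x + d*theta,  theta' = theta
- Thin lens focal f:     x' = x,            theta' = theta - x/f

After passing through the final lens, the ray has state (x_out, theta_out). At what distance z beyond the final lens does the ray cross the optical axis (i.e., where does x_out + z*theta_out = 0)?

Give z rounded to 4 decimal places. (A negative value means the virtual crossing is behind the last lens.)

Initial: x=7.0000 theta=0.0000
After 1 (propagate distance d=21): x=7.0000 theta=0.0000
After 2 (thin lens f=45): x=7.0000 theta=-7/45 (≈-0.1556)
After 3 (propagate distance d=23): x=154/45 (≈3.4222) theta=-7/45 (≈-0.1556)
After 4 (thin lens f=30): x=154/45 (≈3.4222) theta=-182/675 (≈-0.2696)
z_focus = -x_out/theta_out = -(154/45)/(-182/675) = 165/13 ≈ 12.6923
Rounded to 4 decimal places: z = 12.6923

Answer: 12.6923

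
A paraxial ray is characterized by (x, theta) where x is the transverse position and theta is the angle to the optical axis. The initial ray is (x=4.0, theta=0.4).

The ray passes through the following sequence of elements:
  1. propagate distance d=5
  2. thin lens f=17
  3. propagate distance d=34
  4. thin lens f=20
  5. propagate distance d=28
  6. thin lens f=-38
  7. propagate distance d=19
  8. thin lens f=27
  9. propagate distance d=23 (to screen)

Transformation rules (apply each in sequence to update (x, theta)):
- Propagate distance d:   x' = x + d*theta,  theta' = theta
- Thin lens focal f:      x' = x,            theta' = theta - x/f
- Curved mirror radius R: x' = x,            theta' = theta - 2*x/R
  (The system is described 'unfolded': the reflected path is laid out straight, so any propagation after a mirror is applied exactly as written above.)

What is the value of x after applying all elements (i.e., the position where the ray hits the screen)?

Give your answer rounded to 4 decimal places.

Initial: x=4.0000 theta=0.4000
After 1 (propagate distance d=5): x=6.0000 theta=0.4000
After 2 (thin lens f=17): x=6.0000 theta=4/85 (≈0.0471)
After 3 (propagate distance d=34): x=7.6000 theta=4/85 (≈0.0471)
After 4 (thin lens f=20): x=7.6000 theta=-283/850 (≈-0.3329)
After 5 (propagate distance d=28): x=-732/425 (≈-1.7224) theta=-283/850 (≈-0.3329)
After 6 (thin lens f=-38): x=-732/425 (≈-1.7224) theta=-6109/16150 (≈-0.3783)
After 7 (propagate distance d=19): x=-7573/850 (≈-8.9094) theta=-6109/16150 (≈-0.3783)
After 8 (thin lens f=27): x=-7573/850 (≈-8.9094) theta=-10528/218025 (≈-0.0483)
After 9 (propagate distance d=23 (to screen)): x=-4369237/436050 (≈-10.0200) theta=-10528/218025 (≈-0.0483)
Rounded to 4 decimal places: x = -10.0200

Answer: -10.0200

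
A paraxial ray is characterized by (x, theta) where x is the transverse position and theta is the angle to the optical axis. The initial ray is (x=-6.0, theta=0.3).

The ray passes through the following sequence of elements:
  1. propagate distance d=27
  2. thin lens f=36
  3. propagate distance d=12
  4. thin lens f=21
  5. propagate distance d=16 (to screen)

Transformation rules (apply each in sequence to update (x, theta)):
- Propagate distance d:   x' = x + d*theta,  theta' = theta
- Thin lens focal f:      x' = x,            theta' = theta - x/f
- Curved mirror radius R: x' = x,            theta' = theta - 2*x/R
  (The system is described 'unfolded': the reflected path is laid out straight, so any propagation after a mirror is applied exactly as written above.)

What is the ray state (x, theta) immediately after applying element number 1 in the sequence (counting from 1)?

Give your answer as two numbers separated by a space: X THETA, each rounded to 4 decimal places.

Answer: 2.1000 0.3000

Derivation:
Initial: x=-6.0000 theta=0.3000
After 1 (propagate distance d=27): x=2.1000 theta=0.3000
Rounded to 4 decimal places: x = 2.1000, theta = 0.3000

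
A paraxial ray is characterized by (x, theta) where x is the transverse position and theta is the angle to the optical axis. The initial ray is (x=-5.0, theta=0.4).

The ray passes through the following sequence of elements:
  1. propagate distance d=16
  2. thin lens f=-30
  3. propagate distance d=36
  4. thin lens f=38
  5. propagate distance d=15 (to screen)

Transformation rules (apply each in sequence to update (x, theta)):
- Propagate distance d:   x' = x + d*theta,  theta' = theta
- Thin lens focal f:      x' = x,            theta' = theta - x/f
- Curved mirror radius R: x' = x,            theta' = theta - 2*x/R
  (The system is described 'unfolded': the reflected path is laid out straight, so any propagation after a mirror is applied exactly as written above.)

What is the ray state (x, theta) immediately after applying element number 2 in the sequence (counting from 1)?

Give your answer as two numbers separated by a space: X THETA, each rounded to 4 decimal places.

Initial: x=-5.0000 theta=0.4000
After 1 (propagate distance d=16): x=1.4000 theta=0.4000
After 2 (thin lens f=-30): x=1.4000 theta=67/150 (≈0.4467)
Rounded to 4 decimal places: x = 1.4000, theta = 0.4467

Answer: 1.4000 0.4467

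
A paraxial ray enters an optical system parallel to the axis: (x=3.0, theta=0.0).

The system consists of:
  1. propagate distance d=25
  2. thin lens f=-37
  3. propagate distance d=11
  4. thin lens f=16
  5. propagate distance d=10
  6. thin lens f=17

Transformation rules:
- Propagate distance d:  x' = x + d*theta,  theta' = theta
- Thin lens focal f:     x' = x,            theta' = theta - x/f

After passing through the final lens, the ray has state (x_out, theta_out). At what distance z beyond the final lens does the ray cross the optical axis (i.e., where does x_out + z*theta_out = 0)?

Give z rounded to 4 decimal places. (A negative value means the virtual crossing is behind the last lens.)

Initial: x=3.0000 theta=0.0000
After 1 (propagate distance d=25): x=3.0000 theta=0.0000
After 2 (thin lens f=-37): x=3.0000 theta=3/37 (≈0.0811)
After 3 (propagate distance d=11): x=144/37 (≈3.8919) theta=3/37 (≈0.0811)
After 4 (thin lens f=16): x=144/37 (≈3.8919) theta=-6/37 (≈-0.1622)
After 5 (propagate distance d=10): x=84/37 (≈2.2703) theta=-6/37 (≈-0.1622)
After 6 (thin lens f=17): x=84/37 (≈2.2703) theta=-186/629 (≈-0.2957)
z_focus = -x_out/theta_out = -(84/37)/(-186/629) = 238/31 ≈ 7.6774
Rounded to 4 decimal places: z = 7.6774

Answer: 7.6774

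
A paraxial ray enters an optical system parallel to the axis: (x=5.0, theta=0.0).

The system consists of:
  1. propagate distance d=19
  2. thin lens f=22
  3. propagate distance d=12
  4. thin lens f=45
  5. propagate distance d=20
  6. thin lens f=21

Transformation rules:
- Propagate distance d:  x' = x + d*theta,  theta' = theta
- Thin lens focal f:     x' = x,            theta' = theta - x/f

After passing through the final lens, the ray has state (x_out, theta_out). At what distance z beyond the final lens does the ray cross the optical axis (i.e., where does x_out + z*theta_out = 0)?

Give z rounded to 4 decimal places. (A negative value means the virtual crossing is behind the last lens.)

Answer: -27.0297

Derivation:
Initial: x=5.0000 theta=0.0000
After 1 (propagate distance d=19): x=5.0000 theta=0.0000
After 2 (thin lens f=22): x=5.0000 theta=-5/22 (≈-0.2273)
After 3 (propagate distance d=12): x=25/11 (≈2.2727) theta=-5/22 (≈-0.2273)
After 4 (thin lens f=45): x=25/11 (≈2.2727) theta=-5/18 (≈-0.2778)
After 5 (propagate distance d=20): x=-325/99 (≈-3.2828) theta=-5/18 (≈-0.2778)
After 6 (thin lens f=21): x=-325/99 (≈-3.2828) theta=-505/4158 (≈-0.1215)
z_focus = -x_out/theta_out = -(-325/99)/(-505/4158) = -2730/101 ≈ -27.0297
Rounded to 4 decimal places: z = -27.0297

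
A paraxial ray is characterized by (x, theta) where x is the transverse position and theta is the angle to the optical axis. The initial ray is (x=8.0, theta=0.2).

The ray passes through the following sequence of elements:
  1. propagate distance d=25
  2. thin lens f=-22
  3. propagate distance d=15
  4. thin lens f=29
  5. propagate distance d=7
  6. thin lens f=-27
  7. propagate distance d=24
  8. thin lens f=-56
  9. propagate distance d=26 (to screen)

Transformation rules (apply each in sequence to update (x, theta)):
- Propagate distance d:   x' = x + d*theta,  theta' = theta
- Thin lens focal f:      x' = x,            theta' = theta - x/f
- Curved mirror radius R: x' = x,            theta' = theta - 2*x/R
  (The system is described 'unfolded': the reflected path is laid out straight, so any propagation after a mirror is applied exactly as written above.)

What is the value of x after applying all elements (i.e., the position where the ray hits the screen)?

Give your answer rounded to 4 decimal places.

Initial: x=8.0000 theta=0.2000
After 1 (propagate distance d=25): x=13.0000 theta=0.2000
After 2 (thin lens f=-22): x=13.0000 theta=87/110 (≈0.7909)
After 3 (propagate distance d=15): x=547/22 (≈24.8636) theta=87/110 (≈0.7909)
After 4 (thin lens f=29): x=547/22 (≈24.8636) theta=-106/1595 (≈-0.0665)
After 5 (propagate distance d=7): x=77831/3190 (≈24.3984) theta=-106/1595 (≈-0.0665)
After 6 (thin lens f=-27): x=77831/3190 (≈24.3984) theta=72107/86130 (≈0.8372)
After 7 (propagate distance d=24): x=255467/5742 (≈44.4909) theta=72107/86130 (≈0.8372)
After 8 (thin lens f=-56): x=255467/5742 (≈44.4909) theta=7869997/4823280 (≈1.6317)
After 9 (propagate distance d=26 (to screen)): x=209606101/2411640 (≈86.9143) theta=7869997/4823280 (≈1.6317)
Rounded to 4 decimal places: x = 86.9143

Answer: 86.9143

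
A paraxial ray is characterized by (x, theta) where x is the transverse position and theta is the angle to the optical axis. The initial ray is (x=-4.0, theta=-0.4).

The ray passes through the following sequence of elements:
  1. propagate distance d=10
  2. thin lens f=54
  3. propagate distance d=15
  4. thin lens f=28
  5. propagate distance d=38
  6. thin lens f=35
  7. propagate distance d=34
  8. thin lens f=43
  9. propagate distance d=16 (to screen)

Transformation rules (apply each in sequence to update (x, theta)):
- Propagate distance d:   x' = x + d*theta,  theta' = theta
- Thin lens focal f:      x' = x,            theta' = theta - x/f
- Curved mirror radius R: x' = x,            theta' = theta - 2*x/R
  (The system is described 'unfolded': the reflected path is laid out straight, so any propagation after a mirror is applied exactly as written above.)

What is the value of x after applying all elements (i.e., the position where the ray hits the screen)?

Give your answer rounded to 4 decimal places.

Initial: x=-4.0000 theta=-0.4000
After 1 (propagate distance d=10): x=-8.0000 theta=-0.4000
After 2 (thin lens f=54): x=-8.0000 theta=-34/135 (≈-0.2519)
After 3 (propagate distance d=15): x=-106/9 (≈-11.7778) theta=-34/135 (≈-0.2519)
After 4 (thin lens f=28): x=-106/9 (≈-11.7778) theta=319/1890 (≈0.1688)
After 5 (propagate distance d=38): x=-5069/945 (≈-5.3640) theta=319/1890 (≈0.1688)
After 6 (thin lens f=35): x=-5069/945 (≈-5.3640) theta=789/2450 (≈0.3220)
After 7 (propagate distance d=34): x=184736/33075 (≈5.5854) theta=789/2450 (≈0.3220)
After 8 (thin lens f=43): x=184736/33075 (≈5.5854) theta=546557/2844450 (≈0.1921)
After 9 (propagate distance d=16 (to screen)): x=456152/52675 (≈8.6597) theta=546557/2844450 (≈0.1921)
Rounded to 4 decimal places: x = 8.6597

Answer: 8.6597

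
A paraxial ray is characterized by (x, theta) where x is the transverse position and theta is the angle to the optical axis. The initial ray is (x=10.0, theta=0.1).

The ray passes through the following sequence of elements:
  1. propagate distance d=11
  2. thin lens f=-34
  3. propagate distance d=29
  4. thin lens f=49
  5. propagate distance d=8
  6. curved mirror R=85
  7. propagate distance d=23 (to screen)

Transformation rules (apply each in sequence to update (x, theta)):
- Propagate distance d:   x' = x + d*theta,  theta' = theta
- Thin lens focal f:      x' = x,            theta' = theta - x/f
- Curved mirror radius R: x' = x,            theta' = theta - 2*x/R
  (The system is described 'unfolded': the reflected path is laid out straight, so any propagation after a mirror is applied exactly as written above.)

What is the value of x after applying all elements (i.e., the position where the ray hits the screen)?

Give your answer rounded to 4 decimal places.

Answer: 9.3683

Derivation:
Initial: x=10.0000 theta=0.1000
After 1 (propagate distance d=11): x=11.1000 theta=0.1000
After 2 (thin lens f=-34): x=11.1000 theta=29/68 (≈0.4265)
After 3 (propagate distance d=29): x=7979/340 (≈23.4676) theta=29/68 (≈0.4265)
After 4 (thin lens f=49): x=7979/340 (≈23.4676) theta=-437/8330 (≈-0.0525)
After 5 (propagate distance d=8): x=22587/980 (≈23.0480) theta=-437/8330 (≈-0.0525)
After 6 (curved mirror R=85): x=22587/980 (≈23.0480) theta=-12386/20825 (≈-0.5948)
After 7 (propagate distance d=23 (to screen)): x=780383/83300 (≈9.3683) theta=-12386/20825 (≈-0.5948)
Rounded to 4 decimal places: x = 9.3683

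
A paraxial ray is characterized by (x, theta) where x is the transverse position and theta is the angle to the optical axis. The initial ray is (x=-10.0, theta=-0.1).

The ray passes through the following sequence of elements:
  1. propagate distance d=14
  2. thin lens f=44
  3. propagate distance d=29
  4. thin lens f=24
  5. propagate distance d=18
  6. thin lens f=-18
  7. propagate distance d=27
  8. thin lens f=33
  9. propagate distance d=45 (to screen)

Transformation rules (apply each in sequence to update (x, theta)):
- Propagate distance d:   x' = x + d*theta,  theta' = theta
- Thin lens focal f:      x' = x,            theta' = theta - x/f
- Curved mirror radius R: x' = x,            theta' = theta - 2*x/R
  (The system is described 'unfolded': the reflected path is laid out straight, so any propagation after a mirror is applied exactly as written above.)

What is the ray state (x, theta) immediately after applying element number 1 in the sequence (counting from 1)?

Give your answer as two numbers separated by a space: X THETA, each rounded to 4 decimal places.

Initial: x=-10.0000 theta=-0.1000
After 1 (propagate distance d=14): x=-11.4000 theta=-0.1000
Rounded to 4 decimal places: x = -11.4000, theta = -0.1000

Answer: -11.4000 -0.1000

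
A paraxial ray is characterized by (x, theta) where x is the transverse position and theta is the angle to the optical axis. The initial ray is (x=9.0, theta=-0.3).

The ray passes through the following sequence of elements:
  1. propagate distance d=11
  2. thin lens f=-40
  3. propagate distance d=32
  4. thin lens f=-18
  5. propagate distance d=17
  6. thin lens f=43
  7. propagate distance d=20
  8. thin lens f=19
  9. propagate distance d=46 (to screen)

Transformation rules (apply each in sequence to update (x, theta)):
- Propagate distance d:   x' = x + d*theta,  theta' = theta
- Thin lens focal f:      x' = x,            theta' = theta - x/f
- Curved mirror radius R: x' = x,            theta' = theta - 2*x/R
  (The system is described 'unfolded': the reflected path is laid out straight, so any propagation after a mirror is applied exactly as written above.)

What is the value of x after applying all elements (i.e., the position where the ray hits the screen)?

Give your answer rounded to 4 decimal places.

Answer: 0.4270

Derivation:
Initial: x=9.0000 theta=-0.3000
After 1 (propagate distance d=11): x=5.7000 theta=-0.3000
After 2 (thin lens f=-40): x=5.7000 theta=-0.1575
After 3 (propagate distance d=32): x=0.6600 theta=-0.1575
After 4 (thin lens f=-18): x=0.6600 theta=-29/240 (≈-0.1208)
After 5 (propagate distance d=17): x=-1673/1200 (≈-1.3942) theta=-29/240 (≈-0.1208)
After 6 (thin lens f=43): x=-1673/1200 (≈-1.3942) theta=-2281/25800 (≈-0.0884)
After 7 (propagate distance d=20): x=-54393/17200 (≈-3.1624) theta=-2281/25800 (≈-0.0884)
After 8 (thin lens f=19): x=-54393/17200 (≈-3.1624) theta=76501/980400 (≈0.0780)
After 9 (propagate distance d=46 (to screen)): x=83729/196080 (≈0.4270) theta=76501/980400 (≈0.0780)
Rounded to 4 decimal places: x = 0.4270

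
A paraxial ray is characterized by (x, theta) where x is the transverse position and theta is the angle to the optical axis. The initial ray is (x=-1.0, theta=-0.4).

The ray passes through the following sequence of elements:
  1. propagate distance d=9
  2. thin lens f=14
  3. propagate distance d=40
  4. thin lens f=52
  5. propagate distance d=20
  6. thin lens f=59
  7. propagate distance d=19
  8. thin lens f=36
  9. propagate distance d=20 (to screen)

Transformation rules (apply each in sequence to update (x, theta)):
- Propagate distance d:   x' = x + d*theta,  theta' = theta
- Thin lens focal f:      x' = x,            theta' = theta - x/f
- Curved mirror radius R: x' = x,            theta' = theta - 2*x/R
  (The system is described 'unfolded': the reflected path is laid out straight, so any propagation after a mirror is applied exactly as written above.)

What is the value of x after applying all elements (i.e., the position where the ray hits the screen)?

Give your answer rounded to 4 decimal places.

Initial: x=-1.0000 theta=-0.4000
After 1 (propagate distance d=9): x=-4.6000 theta=-0.4000
After 2 (thin lens f=14): x=-4.6000 theta=-1/14 (≈-0.0714)
After 3 (propagate distance d=40): x=-261/35 (≈-7.4571) theta=-1/14 (≈-0.0714)
After 4 (thin lens f=52): x=-261/35 (≈-7.4571) theta=131/1820 (≈0.0720)
After 5 (propagate distance d=20): x=-2738/455 (≈-6.0176) theta=131/1820 (≈0.0720)
After 6 (thin lens f=59): x=-2738/455 (≈-6.0176) theta=1437/8260 (≈0.1740)
After 7 (propagate distance d=19): x=-291229/107380 (≈-2.7121) theta=1437/8260 (≈0.1740)
After 8 (thin lens f=36): x=-291229/107380 (≈-2.7121) theta=192749/773136 (≈0.2493)
After 9 (propagate distance d=20 (to screen)): x=78488/34515 (≈2.2740) theta=192749/773136 (≈0.2493)
Rounded to 4 decimal places: x = 2.2740

Answer: 2.2740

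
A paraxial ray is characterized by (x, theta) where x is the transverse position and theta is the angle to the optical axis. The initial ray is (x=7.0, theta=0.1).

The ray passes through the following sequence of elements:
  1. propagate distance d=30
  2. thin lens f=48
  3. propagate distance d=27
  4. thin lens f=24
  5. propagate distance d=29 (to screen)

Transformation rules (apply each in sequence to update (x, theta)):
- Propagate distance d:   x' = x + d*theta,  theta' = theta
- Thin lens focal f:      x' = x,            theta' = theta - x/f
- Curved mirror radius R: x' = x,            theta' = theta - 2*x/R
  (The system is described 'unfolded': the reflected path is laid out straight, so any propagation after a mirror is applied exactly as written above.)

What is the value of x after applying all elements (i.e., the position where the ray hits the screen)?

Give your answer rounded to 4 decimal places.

Answer: -4.6156

Derivation:
Initial: x=7.0000 theta=0.1000
After 1 (propagate distance d=30): x=10.0000 theta=0.1000
After 2 (thin lens f=48): x=10.0000 theta=-13/120 (≈-0.1083)
After 3 (propagate distance d=27): x=7.0750 theta=-13/120 (≈-0.1083)
After 4 (thin lens f=24): x=7.0750 theta=-129/320 (≈-0.4031)
After 5 (propagate distance d=29 (to screen)): x=-1477/320 (≈-4.6156) theta=-129/320 (≈-0.4031)
Rounded to 4 decimal places: x = -4.6156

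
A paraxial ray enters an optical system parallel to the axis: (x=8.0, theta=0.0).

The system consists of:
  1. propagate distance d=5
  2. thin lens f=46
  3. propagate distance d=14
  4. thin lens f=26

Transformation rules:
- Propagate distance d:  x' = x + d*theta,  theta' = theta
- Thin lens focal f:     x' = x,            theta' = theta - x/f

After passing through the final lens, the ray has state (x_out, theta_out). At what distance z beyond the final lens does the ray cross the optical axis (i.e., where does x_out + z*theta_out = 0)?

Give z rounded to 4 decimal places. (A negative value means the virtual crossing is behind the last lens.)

Answer: 14.3448

Derivation:
Initial: x=8.0000 theta=0.0000
After 1 (propagate distance d=5): x=8.0000 theta=0.0000
After 2 (thin lens f=46): x=8.0000 theta=-4/23 (≈-0.1739)
After 3 (propagate distance d=14): x=128/23 (≈5.5652) theta=-4/23 (≈-0.1739)
After 4 (thin lens f=26): x=128/23 (≈5.5652) theta=-116/299 (≈-0.3880)
z_focus = -x_out/theta_out = -(128/23)/(-116/299) = 416/29 ≈ 14.3448
Rounded to 4 decimal places: z = 14.3448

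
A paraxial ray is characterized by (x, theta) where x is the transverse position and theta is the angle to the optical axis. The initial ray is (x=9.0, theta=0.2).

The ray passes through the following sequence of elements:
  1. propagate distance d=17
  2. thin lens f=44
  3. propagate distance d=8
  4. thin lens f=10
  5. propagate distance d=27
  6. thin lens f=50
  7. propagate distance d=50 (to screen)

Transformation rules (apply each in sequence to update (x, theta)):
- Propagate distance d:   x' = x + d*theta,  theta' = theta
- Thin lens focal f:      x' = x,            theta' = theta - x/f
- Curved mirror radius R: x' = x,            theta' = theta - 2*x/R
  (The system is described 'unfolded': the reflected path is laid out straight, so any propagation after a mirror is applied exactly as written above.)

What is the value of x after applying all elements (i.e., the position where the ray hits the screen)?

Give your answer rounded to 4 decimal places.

Initial: x=9.0000 theta=0.2000
After 1 (propagate distance d=17): x=12.4000 theta=0.2000
After 2 (thin lens f=44): x=12.4000 theta=-9/110 (≈-0.0818)
After 3 (propagate distance d=8): x=646/55 (≈11.7455) theta=-9/110 (≈-0.0818)
After 4 (thin lens f=10): x=646/55 (≈11.7455) theta=-691/550 (≈-1.2564)
After 5 (propagate distance d=27): x=-12197/550 (≈-22.1764) theta=-691/550 (≈-1.2564)
After 6 (thin lens f=50): x=-12197/550 (≈-22.1764) theta=-22353/27500 (≈-0.8128)
After 7 (propagate distance d=50 (to screen)): x=-691/11 (≈-62.8182) theta=-22353/27500 (≈-0.8128)
Rounded to 4 decimal places: x = -62.8182

Answer: -62.8182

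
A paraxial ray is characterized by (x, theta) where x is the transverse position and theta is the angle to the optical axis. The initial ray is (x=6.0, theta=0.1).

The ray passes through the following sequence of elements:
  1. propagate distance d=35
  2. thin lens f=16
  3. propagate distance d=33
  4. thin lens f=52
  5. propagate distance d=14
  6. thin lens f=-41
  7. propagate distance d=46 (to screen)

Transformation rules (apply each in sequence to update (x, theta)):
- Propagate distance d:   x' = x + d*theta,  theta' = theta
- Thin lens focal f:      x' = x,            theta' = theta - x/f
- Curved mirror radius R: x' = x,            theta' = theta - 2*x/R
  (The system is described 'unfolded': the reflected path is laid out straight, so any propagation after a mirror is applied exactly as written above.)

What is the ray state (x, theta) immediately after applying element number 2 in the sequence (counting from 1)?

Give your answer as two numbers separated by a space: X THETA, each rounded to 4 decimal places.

Initial: x=6.0000 theta=0.1000
After 1 (propagate distance d=35): x=9.5000 theta=0.1000
After 2 (thin lens f=16): x=9.5000 theta=-79/160 (≈-0.4938)
Rounded to 4 decimal places: x = 9.5000, theta = -0.4938

Answer: 9.5000 -0.4938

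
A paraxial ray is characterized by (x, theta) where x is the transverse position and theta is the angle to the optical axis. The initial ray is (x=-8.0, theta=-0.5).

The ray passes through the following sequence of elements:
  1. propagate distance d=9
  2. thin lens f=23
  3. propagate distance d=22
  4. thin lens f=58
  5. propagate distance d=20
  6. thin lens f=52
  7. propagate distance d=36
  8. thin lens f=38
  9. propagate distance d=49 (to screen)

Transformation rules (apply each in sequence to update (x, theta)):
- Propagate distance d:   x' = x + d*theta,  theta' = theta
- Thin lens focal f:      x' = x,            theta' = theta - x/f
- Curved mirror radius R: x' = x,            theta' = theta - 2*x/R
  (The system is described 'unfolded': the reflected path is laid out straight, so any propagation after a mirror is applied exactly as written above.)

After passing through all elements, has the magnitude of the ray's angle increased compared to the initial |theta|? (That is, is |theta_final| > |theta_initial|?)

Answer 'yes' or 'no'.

Initial: x=-8.0000 theta=-0.5000
After 1 (propagate distance d=9): x=-12.5000 theta=-0.5000
After 2 (thin lens f=23): x=-12.5000 theta=1/23 (≈0.0435)
After 3 (propagate distance d=22): x=-531/46 (≈-11.5435) theta=1/23 (≈0.0435)
After 4 (thin lens f=58): x=-531/46 (≈-11.5435) theta=647/2668 (≈0.2425)
After 5 (propagate distance d=20): x=-8929/1334 (≈-6.6934) theta=647/2668 (≈0.2425)
After 6 (thin lens f=52): x=-8929/1334 (≈-6.6934) theta=25751/69368 (≈0.3712)
After 7 (propagate distance d=36): x=57841/8671 (≈6.6706) theta=25751/69368 (≈0.3712)
After 8 (thin lens f=38): x=57841/8671 (≈6.6706) theta=257905/1317992 (≈0.1957)
After 9 (propagate distance d=49 (to screen)): x=21429177/1317992 (≈16.2590) theta=257905/1317992 (≈0.1957)
|theta_initial|=0.5000 |theta_final|=257905/1317992 (≈0.1957) -> not increased

Answer: no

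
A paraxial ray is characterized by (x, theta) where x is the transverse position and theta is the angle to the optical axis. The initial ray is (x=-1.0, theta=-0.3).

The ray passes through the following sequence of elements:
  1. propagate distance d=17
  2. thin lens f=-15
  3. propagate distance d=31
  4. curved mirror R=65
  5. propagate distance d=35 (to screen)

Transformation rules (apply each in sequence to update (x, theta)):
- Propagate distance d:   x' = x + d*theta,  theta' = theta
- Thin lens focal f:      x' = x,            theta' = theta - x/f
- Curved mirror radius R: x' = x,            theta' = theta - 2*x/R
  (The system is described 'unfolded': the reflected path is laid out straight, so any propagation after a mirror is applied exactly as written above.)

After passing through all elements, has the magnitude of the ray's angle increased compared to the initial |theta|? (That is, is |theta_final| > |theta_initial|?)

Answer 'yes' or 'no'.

Initial: x=-1.0000 theta=-0.3000
After 1 (propagate distance d=17): x=-6.1000 theta=-0.3000
After 2 (thin lens f=-15): x=-6.1000 theta=-53/75 (≈-0.7067)
After 3 (propagate distance d=31): x=-4201/150 (≈-28.0067) theta=-53/75 (≈-0.7067)
After 4 (curved mirror R=65): x=-4201/150 (≈-28.0067) theta=252/1625 (≈0.1551)
After 5 (propagate distance d=35 (to screen)): x=-44029/1950 (≈-22.5790) theta=252/1625 (≈0.1551)
|theta_initial|=0.3000 |theta_final|=252/1625 (≈0.1551) -> not increased

Answer: no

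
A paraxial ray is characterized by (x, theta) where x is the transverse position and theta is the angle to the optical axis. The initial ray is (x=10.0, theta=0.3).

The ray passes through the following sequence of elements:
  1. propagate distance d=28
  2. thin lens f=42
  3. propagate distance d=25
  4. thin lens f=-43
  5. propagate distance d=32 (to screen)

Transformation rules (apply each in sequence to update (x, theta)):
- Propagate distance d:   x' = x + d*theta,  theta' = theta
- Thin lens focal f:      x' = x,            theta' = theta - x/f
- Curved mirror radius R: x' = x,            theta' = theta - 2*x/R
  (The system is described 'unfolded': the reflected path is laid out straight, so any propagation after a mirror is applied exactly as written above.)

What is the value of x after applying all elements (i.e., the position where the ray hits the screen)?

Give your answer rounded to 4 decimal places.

Initial: x=10.0000 theta=0.3000
After 1 (propagate distance d=28): x=18.4000 theta=0.3000
After 2 (thin lens f=42): x=18.4000 theta=-29/210 (≈-0.1381)
After 3 (propagate distance d=25): x=3139/210 (≈14.9476) theta=-29/210 (≈-0.1381)
After 4 (thin lens f=-43): x=3139/210 (≈14.9476) theta=22/105 (≈0.2095)
After 5 (propagate distance d=32 (to screen)): x=4547/210 (≈21.6524) theta=22/105 (≈0.2095)
Rounded to 4 decimal places: x = 21.6524

Answer: 21.6524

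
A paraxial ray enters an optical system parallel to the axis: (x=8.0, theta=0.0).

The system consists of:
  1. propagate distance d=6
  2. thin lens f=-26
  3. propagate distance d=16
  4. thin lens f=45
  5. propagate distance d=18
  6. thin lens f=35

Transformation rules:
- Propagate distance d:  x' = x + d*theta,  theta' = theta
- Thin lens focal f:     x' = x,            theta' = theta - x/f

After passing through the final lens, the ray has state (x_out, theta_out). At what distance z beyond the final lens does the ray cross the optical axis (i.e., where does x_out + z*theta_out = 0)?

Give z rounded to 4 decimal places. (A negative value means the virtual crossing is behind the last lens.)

Initial: x=8.0000 theta=0.0000
After 1 (propagate distance d=6): x=8.0000 theta=0.0000
After 2 (thin lens f=-26): x=8.0000 theta=4/13 (≈0.3077)
After 3 (propagate distance d=16): x=168/13 (≈12.9231) theta=4/13 (≈0.3077)
After 4 (thin lens f=45): x=168/13 (≈12.9231) theta=4/195 (≈0.0205)
After 5 (propagate distance d=18): x=864/65 (≈13.2923) theta=4/195 (≈0.0205)
After 6 (thin lens f=35): x=864/65 (≈13.2923) theta=-2452/6825 (≈-0.3593)
z_focus = -x_out/theta_out = -(864/65)/(-2452/6825) = 22680/613 ≈ 36.9984
Rounded to 4 decimal places: z = 36.9984

Answer: 36.9984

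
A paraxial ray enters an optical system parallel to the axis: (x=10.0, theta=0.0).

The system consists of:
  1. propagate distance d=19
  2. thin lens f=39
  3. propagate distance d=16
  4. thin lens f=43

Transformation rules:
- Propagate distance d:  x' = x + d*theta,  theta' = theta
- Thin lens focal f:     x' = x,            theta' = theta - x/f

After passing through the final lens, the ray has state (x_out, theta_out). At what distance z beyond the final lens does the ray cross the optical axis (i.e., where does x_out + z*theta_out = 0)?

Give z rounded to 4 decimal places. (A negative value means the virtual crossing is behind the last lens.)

Answer: 14.9848

Derivation:
Initial: x=10.0000 theta=0.0000
After 1 (propagate distance d=19): x=10.0000 theta=0.0000
After 2 (thin lens f=39): x=10.0000 theta=-10/39 (≈-0.2564)
After 3 (propagate distance d=16): x=230/39 (≈5.8974) theta=-10/39 (≈-0.2564)
After 4 (thin lens f=43): x=230/39 (≈5.8974) theta=-220/559 (≈-0.3936)
z_focus = -x_out/theta_out = -(230/39)/(-220/559) = 989/66 ≈ 14.9848
Rounded to 4 decimal places: z = 14.9848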